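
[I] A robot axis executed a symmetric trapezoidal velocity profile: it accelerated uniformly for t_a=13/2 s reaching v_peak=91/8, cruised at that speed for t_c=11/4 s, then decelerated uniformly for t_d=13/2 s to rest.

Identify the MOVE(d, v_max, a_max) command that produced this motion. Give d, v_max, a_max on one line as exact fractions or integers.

d=3367/32 v_max=91/8 a_max=7/4

a_max = (91/8)/(13/2) = 7/4
d_a = ½·91/8·13/2 = 1183/32; d_c = 91/8·11/4 = 1001/32
d = 2·1183/32 + 1001/32 = 3367/32
t_c = 11/4 > 0 → v_max = v_peak = 91/8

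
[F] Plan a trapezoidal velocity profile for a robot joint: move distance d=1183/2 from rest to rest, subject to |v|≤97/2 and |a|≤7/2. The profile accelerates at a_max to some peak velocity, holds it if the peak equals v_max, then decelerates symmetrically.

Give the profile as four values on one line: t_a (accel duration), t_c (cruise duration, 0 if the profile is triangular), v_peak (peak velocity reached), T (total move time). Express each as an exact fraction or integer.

(v_max)²/a_max = (97/2)²/(7/2) = 9409/14
1183/2 < 9409/14 ⇒ no cruise
v_peak = √(1183/2·7/2) = √(8281/4) = 91/2
t_a = (91/2)/(7/2) = 13; t_c = 0
T = 2·13 = 26

t_a=13 t_c=0 v_peak=91/2 T=26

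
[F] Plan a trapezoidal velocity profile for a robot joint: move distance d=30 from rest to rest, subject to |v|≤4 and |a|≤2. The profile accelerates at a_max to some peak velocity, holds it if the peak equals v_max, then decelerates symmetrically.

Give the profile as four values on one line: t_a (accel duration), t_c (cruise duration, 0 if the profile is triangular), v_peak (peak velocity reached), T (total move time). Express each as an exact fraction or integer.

(v_max)²/a_max = 4²/2 = 8
30 ≥ 8 → trapezoidal
t_a = 4/2 = 2; v_peak = 4
d_cruise = 30 − 8 = 22; t_c = 22/4 = 11/2
T = 2·2 + 11/2 = 19/2

t_a=2 t_c=11/2 v_peak=4 T=19/2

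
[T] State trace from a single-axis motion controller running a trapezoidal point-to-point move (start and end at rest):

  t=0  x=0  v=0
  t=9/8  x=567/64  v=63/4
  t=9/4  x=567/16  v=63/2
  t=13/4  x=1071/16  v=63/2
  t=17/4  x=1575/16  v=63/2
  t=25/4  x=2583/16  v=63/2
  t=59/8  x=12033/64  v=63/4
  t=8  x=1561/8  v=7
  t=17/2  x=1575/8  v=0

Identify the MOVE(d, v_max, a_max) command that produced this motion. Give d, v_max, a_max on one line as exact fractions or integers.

final state: t=17/2, x=1575/8, v=0 → d = 1575/8
a_max = (63/4−0)/(9/8−0) = 14
max v = 63/2 over t∈[9/4,25/4] → v_max = 63/2
check: 63/2·(9/4+4) = 1575/8 ✓

d=1575/8 v_max=63/2 a_max=14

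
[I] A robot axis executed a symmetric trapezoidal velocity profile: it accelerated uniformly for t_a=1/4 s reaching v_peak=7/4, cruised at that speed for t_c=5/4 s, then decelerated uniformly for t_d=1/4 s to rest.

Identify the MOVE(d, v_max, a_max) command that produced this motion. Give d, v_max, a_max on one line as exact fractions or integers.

a_max = (7/4)/(1/4) = 7
d_a = ½·7/4·1/4 = 7/32; d_c = 7/4·5/4 = 35/16
d = 2·7/32 + 35/16 = 21/8
t_c = 5/4 > 0 so v_max = 7/4

d=21/8 v_max=7/4 a_max=7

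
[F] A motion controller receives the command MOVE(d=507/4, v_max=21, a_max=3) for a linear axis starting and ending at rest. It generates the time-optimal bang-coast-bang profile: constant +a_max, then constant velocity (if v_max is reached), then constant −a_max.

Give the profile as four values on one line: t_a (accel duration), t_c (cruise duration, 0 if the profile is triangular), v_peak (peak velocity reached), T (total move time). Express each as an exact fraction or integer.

(v_max)²/a_max = 21²/3 = 147
507/4 < 147 so t_c = 0
v_peak = √(507/4·3) = √(1521/4) = 39/2
t_a = (39/2)/3 = 13/2; t_c = 0
T = 2·13/2 = 13

t_a=13/2 t_c=0 v_peak=39/2 T=13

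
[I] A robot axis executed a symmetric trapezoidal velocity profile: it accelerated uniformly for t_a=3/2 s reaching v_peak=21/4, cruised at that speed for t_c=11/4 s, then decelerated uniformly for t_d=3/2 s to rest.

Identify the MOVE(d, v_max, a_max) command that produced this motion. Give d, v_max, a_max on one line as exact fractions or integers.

d=357/16 v_max=21/4 a_max=7/2

a_max = (21/4)/(3/2) = 7/2
d_a = ½·21/4·3/2 = 63/16; d_c = 21/4·11/4 = 231/16
d = 2·63/16 + 231/16 = 357/16
t_c = 11/4 > 0 → v_max = v_peak = 21/4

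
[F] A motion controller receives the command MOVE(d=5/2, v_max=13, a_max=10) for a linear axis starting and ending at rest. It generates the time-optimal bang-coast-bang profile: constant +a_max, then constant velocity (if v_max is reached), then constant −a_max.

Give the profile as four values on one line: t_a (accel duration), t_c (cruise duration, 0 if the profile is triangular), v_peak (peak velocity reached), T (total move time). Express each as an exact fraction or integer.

(v_max)²/a_max = 13²/10 = 169/10
5/2 < 169/10 so t_c = 0
v_peak = √(5/2·10) = √25 = 5
t_a = 5/10 = 1/2; t_c = 0
T = 2·1/2 = 1

t_a=1/2 t_c=0 v_peak=5 T=1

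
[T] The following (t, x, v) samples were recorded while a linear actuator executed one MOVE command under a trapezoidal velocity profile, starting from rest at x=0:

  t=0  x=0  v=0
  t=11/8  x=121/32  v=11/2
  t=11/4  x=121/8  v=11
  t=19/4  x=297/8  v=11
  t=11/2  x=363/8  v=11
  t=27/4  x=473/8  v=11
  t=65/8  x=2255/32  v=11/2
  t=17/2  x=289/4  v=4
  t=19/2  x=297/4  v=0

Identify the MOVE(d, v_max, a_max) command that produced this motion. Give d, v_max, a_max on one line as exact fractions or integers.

final state: t=19/2, x=297/4, v=0 → d = 297/4
a_max = (11/2−0)/(11/8−0) = 4
max v = 11 over t∈[11/4,27/4] → v_max = 11
check: 11·(11/4+4) = 297/4 ✓

d=297/4 v_max=11 a_max=4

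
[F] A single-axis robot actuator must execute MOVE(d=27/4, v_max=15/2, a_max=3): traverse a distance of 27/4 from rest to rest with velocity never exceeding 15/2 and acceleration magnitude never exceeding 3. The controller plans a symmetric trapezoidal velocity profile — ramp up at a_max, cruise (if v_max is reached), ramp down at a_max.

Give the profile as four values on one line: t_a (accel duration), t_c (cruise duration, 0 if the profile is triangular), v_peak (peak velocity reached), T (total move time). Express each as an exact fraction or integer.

t_a=3/2 t_c=0 v_peak=9/2 T=3

(v_max)²/a_max = (15/2)²/3 = 75/4
27/4 < 75/4 so t_c = 0
v_peak = √(27/4·3) = √(81/4) = 9/2
t_a = (9/2)/3 = 3/2; t_c = 0
T = 2·3/2 = 3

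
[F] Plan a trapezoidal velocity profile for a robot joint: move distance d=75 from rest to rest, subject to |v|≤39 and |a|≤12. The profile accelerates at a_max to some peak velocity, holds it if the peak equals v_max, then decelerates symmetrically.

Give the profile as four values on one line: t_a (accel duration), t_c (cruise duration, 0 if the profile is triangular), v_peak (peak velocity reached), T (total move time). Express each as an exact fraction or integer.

t_a=5/2 t_c=0 v_peak=30 T=5

v_max²/a_max = 39²/12 = 507/4
75 < 507/4 ⇒ no cruise
v_peak = √(75·12) = √900 = 30
t_a = 30/12 = 5/2; t_c = 0
T = 2·5/2 = 5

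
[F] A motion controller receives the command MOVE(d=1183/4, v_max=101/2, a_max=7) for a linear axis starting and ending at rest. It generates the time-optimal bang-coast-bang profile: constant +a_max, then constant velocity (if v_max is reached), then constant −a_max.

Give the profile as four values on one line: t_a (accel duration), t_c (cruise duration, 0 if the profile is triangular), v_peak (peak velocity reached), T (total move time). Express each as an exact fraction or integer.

(v_max)²/a_max = (101/2)²/7 = 10201/28
1183/4 < 10201/28 so t_c = 0
v_peak = √(1183/4·7) = √(8281/4) = 91/2
t_a = (91/2)/7 = 13/2; t_c = 0
T = 2·13/2 = 13

t_a=13/2 t_c=0 v_peak=91/2 T=13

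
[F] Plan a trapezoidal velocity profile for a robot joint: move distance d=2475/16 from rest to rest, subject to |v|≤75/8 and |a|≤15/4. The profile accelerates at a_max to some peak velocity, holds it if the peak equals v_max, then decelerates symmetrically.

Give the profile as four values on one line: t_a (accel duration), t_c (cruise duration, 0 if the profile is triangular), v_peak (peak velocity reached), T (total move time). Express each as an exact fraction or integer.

vₘ²/aₘ = (75/8)²/(15/4) = 375/16
2475/16 ≥ 375/16 → trapezoidal
t_a = (75/8)/(15/4) = 5/2; v_peak = 75/8
d_cruise = 2475/16 − 375/16 = 525/4; t_c = (525/4)/(75/8) = 14
T = 2·5/2 + 14 = 19

t_a=5/2 t_c=14 v_peak=75/8 T=19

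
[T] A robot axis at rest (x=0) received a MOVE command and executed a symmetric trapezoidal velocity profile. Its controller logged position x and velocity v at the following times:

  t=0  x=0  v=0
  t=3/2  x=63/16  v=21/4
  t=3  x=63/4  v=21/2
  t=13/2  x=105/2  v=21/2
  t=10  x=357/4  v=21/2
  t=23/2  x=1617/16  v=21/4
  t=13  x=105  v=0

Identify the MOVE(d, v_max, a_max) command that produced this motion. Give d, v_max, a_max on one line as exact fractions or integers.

d=105 v_max=21/2 a_max=7/2

final state: t=13, x=105, v=0 → d = 105
a_max = (21/4−0)/(3/2−0) = 7/2
max v = 21/2 over t∈[3,10] → v_max = 21/2
check: 21/2·(3+7) = 105 ✓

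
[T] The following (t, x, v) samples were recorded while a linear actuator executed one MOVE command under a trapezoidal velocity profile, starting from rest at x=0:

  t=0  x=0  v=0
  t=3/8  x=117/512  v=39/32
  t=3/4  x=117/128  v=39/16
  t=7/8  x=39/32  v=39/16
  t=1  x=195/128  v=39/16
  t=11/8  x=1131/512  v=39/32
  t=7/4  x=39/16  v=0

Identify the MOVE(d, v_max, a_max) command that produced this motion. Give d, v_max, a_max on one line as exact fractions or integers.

final state: t=7/4, x=39/16, v=0 → d = 39/16
a_max = (39/32−0)/(3/8−0) = 13/4
max v = 39/16 over t∈[3/4,1] → v_max = 39/16
check: 39/16·(3/4+1/4) = 39/16 ✓

d=39/16 v_max=39/16 a_max=13/4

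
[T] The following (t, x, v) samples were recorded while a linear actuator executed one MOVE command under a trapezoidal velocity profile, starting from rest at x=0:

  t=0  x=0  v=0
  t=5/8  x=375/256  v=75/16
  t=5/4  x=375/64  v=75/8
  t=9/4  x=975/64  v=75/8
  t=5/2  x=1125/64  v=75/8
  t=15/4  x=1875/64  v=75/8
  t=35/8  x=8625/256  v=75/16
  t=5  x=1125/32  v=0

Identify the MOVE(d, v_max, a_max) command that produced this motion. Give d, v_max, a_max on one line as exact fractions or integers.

final state: t=5, x=1125/32, v=0 → d = 1125/32
a_max = (75/16−0)/(5/8−0) = 15/2
max v = 75/8 over t∈[5/4,15/4] → v_max = 75/8
check: 75/8·(5/4+5/2) = 1125/32 ✓

d=1125/32 v_max=75/8 a_max=15/2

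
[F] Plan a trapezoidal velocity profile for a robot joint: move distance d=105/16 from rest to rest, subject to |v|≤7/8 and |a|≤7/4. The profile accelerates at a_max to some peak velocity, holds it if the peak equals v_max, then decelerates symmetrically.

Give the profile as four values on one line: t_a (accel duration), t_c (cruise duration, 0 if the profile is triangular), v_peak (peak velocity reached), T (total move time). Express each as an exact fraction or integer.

t_a=1/2 t_c=7 v_peak=7/8 T=8

v_max²/a_max = (7/8)²/(7/4) = 7/16
105/16 ≥ 7/16 so v_max reached
t_a = (7/8)/(7/4) = 1/2; v_peak = 7/8
d_cruise = 105/16 − 7/16 = 49/8; t_c = (49/8)/(7/8) = 7
T = 2·1/2 + 7 = 8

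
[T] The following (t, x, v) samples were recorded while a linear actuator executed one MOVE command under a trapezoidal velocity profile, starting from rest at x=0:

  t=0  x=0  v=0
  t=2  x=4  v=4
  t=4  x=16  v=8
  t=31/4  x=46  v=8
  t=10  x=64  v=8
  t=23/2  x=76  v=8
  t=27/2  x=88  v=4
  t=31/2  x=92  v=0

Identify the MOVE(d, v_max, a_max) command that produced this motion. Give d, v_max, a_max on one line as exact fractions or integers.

final state: t=31/2, x=92, v=0 → d = 92
a_max = (4−0)/(2−0) = 2
max v = 8 over t∈[4,23/2] → v_max = 8
check: 8·(4+15/2) = 92 ✓

d=92 v_max=8 a_max=2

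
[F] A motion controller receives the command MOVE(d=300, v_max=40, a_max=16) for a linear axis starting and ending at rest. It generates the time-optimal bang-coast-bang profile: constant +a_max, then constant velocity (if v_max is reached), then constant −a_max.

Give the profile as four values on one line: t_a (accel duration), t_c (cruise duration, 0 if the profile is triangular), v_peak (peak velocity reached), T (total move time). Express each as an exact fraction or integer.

(v_max)²/a_max = 40²/16 = 100
300 ≥ 100 → trapezoidal
t_a = 40/16 = 5/2; v_peak = 40
d_cruise = 300 − 100 = 200; t_c = 200/40 = 5
T = 2·5/2 + 5 = 10

t_a=5/2 t_c=5 v_peak=40 T=10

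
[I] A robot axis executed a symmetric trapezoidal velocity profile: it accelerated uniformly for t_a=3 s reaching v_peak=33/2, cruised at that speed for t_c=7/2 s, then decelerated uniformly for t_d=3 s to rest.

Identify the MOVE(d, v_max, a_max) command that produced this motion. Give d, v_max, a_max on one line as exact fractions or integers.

d=429/4 v_max=33/2 a_max=11/2

a_max = (33/2)/3 = 11/2
d_a = ½·33/2·3 = 99/4; d_c = 33/2·7/2 = 231/4
d = 2·99/4 + 231/4 = 429/4
t_c = 7/2 > 0 so v_max = 33/2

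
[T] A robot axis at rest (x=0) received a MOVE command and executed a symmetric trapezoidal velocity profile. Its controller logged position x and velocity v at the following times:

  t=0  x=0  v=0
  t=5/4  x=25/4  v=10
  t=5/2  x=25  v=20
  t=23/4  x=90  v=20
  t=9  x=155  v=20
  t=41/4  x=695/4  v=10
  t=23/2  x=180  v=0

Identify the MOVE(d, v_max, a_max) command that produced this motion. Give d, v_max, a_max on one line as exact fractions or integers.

d=180 v_max=20 a_max=8

final state: t=23/2, x=180, v=0 → d = 180
a_max = (10−0)/(5/4−0) = 8
max v = 20 over t∈[5/2,9] → v_max = 20
check: 20·(5/2+13/2) = 180 ✓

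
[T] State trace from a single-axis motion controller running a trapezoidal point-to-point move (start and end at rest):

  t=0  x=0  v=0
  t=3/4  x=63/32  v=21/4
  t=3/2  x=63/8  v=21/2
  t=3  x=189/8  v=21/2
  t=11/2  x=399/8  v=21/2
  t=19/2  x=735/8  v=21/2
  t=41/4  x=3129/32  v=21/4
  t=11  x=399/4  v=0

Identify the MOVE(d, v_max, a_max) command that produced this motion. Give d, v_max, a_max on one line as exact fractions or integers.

d=399/4 v_max=21/2 a_max=7

final state: t=11, x=399/4, v=0 → d = 399/4
a_max = (21/4−0)/(3/4−0) = 7
max v = 21/2 over t∈[3/2,19/2] → v_max = 21/2
check: 21/2·(3/2+8) = 399/4 ✓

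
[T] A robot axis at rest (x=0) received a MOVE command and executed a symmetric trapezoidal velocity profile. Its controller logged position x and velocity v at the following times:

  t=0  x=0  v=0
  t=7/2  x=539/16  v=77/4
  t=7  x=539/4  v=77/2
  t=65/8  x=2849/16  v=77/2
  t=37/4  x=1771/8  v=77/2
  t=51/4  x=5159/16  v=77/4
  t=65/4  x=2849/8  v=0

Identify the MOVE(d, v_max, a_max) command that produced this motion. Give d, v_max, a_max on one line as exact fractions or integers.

final state: t=65/4, x=2849/8, v=0 → d = 2849/8
a_max = (77/4−0)/(7/2−0) = 11/2
max v = 77/2 over t∈[7,37/4] → v_max = 77/2
check: 77/2·(7+9/4) = 2849/8 ✓

d=2849/8 v_max=77/2 a_max=11/2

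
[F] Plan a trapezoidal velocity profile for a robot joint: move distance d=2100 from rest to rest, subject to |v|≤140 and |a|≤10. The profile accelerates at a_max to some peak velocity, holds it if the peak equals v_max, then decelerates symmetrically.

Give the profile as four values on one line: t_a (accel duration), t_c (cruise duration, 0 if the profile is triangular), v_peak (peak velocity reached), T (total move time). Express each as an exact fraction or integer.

t_a=14 t_c=1 v_peak=140 T=29

vₘ²/aₘ = 140²/10 = 1960
2100 ≥ 1960 → trapezoidal
t_a = 140/10 = 14; v_peak = 140
d_cruise = 2100 − 1960 = 140; t_c = 140/140 = 1
T = 2·14 + 1 = 29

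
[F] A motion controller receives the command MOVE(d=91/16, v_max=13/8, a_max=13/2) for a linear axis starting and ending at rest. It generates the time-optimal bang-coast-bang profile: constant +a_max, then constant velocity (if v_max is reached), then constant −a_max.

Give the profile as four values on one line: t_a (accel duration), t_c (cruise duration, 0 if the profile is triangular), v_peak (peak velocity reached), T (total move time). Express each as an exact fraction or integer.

(v_max)²/a_max = (13/8)²/(13/2) = 13/32
91/16 ≥ 13/32 ⇒ cruise phase
t_a = (13/8)/(13/2) = 1/4; v_peak = 13/8
d_cruise = 91/16 − 13/32 = 169/32; t_c = (169/32)/(13/8) = 13/4
T = 2·1/4 + 13/4 = 15/4

t_a=1/4 t_c=13/4 v_peak=13/8 T=15/4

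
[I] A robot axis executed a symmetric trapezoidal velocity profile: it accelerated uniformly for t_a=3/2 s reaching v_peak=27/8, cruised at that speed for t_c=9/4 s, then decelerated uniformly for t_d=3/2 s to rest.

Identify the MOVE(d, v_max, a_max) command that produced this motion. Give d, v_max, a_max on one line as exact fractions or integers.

d=405/32 v_max=27/8 a_max=9/4

a_max = (27/8)/(3/2) = 9/4
d_a = ½·27/8·3/2 = 81/32; d_c = 27/8·9/4 = 243/32
d = 2·81/32 + 243/32 = 405/32
t_c = 9/4 > 0 → v_max = v_peak = 27/8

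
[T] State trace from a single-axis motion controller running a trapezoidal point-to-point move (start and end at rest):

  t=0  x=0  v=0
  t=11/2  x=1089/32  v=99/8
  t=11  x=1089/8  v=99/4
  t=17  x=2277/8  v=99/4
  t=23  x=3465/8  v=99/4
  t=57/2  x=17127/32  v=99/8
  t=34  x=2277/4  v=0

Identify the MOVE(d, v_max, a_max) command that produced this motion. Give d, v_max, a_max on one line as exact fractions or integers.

d=2277/4 v_max=99/4 a_max=9/4

final state: t=34, x=2277/4, v=0 → d = 2277/4
a_max = (99/8−0)/(11/2−0) = 9/4
max v = 99/4 over t∈[11,23] → v_max = 99/4
check: 99/4·(11+12) = 2277/4 ✓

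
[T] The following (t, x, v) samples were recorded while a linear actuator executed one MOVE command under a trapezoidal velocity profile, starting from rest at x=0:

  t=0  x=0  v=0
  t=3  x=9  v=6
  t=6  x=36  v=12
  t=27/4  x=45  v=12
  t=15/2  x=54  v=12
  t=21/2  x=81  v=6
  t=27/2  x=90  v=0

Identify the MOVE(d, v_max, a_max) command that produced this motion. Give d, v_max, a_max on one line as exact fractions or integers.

d=90 v_max=12 a_max=2

final state: t=27/2, x=90, v=0 → d = 90
a_max = (6−0)/(3−0) = 2
max v = 12 over t∈[6,15/2] → v_max = 12
check: 12·(6+3/2) = 90 ✓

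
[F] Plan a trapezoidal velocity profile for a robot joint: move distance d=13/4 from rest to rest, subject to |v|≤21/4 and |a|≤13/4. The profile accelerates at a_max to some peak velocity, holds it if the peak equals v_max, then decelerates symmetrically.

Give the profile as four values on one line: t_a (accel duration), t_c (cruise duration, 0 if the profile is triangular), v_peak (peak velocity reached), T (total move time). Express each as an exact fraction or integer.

vₘ²/aₘ = (21/4)²/(13/4) = 441/52
13/4 < 441/52 → triangular
v_peak = √(13/4·13/4) = √(169/16) = 13/4
t_a = (13/4)/(13/4) = 1; t_c = 0
T = 2·1 = 2

t_a=1 t_c=0 v_peak=13/4 T=2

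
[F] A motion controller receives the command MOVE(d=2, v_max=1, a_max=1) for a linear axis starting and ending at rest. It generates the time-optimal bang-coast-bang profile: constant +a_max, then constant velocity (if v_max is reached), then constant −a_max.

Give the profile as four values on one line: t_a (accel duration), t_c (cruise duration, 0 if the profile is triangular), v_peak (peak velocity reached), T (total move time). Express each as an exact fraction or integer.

(v_max)²/a_max = 1²/1 = 1
2 ≥ 1 → trapezoidal
t_a = 1/1 = 1; v_peak = 1
d_cruise = 2 − 1 = 1; t_c = 1/1 = 1
T = 2·1 + 1 = 3

t_a=1 t_c=1 v_peak=1 T=3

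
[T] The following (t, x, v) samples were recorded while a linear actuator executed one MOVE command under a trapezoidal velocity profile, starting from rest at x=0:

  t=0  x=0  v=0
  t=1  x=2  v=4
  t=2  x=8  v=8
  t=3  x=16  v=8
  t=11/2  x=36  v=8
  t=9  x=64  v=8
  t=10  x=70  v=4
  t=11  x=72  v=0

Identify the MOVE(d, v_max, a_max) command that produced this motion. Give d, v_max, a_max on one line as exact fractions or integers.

d=72 v_max=8 a_max=4

final state: t=11, x=72, v=0 → d = 72
a_max = (4−0)/(1−0) = 4
max v = 8 over t∈[2,9] → v_max = 8
check: 8·(2+7) = 72 ✓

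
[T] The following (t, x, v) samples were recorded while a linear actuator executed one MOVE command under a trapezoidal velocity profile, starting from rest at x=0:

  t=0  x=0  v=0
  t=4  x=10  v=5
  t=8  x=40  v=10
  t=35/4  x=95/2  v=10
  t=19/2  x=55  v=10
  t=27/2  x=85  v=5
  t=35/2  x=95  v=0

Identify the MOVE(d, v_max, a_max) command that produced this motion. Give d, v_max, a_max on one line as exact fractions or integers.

d=95 v_max=10 a_max=5/4

final state: t=35/2, x=95, v=0 → d = 95
a_max = (5−0)/(4−0) = 5/4
max v = 10 over t∈[8,19/2] → v_max = 10
check: 10·(8+3/2) = 95 ✓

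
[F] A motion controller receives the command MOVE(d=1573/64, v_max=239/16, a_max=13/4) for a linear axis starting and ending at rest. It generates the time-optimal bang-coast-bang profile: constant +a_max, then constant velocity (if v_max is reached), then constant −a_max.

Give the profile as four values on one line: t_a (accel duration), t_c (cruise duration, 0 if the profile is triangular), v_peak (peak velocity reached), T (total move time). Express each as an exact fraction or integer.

(v_max)²/a_max = (239/16)²/(13/4) = 57121/832
1573/64 < 57121/832 ⇒ no cruise
v_peak = √(1573/64·13/4) = √(20449/256) = 143/16
t_a = (143/16)/(13/4) = 11/4; t_c = 0
T = 2·11/4 = 11/2

t_a=11/4 t_c=0 v_peak=143/16 T=11/2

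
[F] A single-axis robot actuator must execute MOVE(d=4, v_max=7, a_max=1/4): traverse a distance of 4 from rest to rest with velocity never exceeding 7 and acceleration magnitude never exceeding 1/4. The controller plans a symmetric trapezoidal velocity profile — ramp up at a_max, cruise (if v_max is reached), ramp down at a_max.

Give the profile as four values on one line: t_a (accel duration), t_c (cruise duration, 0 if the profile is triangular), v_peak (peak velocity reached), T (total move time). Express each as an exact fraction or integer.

t_a=4 t_c=0 v_peak=1 T=8

vₘ²/aₘ = 7²/(1/4) = 196
4 < 196 so t_c = 0
v_peak = √(4·1/4) = √1 = 1
t_a = 1/(1/4) = 4; t_c = 0
T = 2·4 = 8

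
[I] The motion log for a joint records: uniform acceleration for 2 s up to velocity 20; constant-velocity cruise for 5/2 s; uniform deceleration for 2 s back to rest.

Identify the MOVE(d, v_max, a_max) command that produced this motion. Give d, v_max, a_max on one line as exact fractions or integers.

d=90 v_max=20 a_max=10

a_max = 20/2 = 10
d_a = ½·20·2 = 20; d_c = 20·5/2 = 50
d = 2·20 + 50 = 90
t_c = 5/2 > 0 → v_max = v_peak = 20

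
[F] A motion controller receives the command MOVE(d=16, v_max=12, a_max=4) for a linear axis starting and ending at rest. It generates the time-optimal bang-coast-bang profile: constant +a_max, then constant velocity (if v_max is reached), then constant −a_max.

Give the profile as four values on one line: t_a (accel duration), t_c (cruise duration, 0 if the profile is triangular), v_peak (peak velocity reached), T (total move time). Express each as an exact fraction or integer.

vₘ²/aₘ = 12²/4 = 36
16 < 36 so t_c = 0
v_peak = √(16·4) = √64 = 8
t_a = 8/4 = 2; t_c = 0
T = 2·2 = 4

t_a=2 t_c=0 v_peak=8 T=4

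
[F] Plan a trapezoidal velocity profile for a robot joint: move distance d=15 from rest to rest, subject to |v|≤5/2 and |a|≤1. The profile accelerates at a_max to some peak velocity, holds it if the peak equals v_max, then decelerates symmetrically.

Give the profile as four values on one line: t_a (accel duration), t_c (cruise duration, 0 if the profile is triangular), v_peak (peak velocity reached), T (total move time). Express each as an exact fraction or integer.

vₘ²/aₘ = (5/2)²/1 = 25/4
15 ≥ 25/4 so v_max reached
t_a = (5/2)/1 = 5/2; v_peak = 5/2
d_cruise = 15 − 25/4 = 35/4; t_c = (35/4)/(5/2) = 7/2
T = 2·5/2 + 7/2 = 17/2

t_a=5/2 t_c=7/2 v_peak=5/2 T=17/2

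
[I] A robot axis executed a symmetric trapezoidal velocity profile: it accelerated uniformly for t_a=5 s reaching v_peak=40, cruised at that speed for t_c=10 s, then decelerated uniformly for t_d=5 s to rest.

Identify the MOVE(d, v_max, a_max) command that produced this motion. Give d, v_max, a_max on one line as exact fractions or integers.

a_max = 40/5 = 8
d_a = ½·40·5 = 100; d_c = 40·10 = 400
d = 2·100 + 400 = 600
t_c = 10 > 0 → v_max = v_peak = 40

d=600 v_max=40 a_max=8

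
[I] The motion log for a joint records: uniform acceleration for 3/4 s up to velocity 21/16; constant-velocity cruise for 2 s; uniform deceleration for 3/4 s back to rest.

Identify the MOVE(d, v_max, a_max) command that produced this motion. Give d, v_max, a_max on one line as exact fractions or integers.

a_max = (21/16)/(3/4) = 7/4
d_a = ½·21/16·3/4 = 63/128; d_c = 21/16·2 = 21/8
d = 2·63/128 + 21/8 = 231/64
t_c = 2 > 0 ⇒ limit active, v_max = 21/16

d=231/64 v_max=21/16 a_max=7/4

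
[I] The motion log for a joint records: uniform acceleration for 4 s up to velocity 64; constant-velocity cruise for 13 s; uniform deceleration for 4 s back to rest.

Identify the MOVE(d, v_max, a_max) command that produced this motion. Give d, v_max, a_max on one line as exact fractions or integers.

d=1088 v_max=64 a_max=16

a_max = 64/4 = 16
d_a = ½·64·4 = 128; d_c = 64·13 = 832
d = 2·128 + 832 = 1088
t_c = 13 > 0 so v_max = 64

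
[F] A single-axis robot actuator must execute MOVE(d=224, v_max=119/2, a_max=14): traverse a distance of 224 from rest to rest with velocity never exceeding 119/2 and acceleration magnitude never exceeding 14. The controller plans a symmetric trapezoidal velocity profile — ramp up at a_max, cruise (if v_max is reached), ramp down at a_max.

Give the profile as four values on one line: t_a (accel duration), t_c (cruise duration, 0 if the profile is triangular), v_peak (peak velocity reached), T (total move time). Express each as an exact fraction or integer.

t_a=4 t_c=0 v_peak=56 T=8

vₘ²/aₘ = (119/2)²/14 = 2023/8
224 < 2023/8 → triangular
v_peak = √(224·14) = √3136 = 56
t_a = 56/14 = 4; t_c = 0
T = 2·4 = 8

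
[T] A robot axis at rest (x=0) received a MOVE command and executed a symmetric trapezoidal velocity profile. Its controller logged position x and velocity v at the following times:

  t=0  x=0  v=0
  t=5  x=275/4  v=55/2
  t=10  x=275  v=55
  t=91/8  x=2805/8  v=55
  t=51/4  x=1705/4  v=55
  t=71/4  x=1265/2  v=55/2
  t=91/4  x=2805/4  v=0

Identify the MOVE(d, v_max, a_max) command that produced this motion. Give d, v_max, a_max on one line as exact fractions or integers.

final state: t=91/4, x=2805/4, v=0 → d = 2805/4
a_max = (55/2−0)/(5−0) = 11/2
max v = 55 over t∈[10,51/4] → v_max = 55
check: 55·(10+11/4) = 2805/4 ✓

d=2805/4 v_max=55 a_max=11/2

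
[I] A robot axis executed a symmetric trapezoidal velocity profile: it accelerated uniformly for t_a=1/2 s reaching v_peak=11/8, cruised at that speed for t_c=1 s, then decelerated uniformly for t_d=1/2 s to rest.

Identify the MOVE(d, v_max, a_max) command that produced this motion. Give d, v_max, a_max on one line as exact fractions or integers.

d=33/16 v_max=11/8 a_max=11/4

a_max = (11/8)/(1/2) = 11/4
d_a = ½·11/8·1/2 = 11/32; d_c = 11/8·1 = 11/8
d = 2·11/32 + 11/8 = 33/16
t_c = 1 > 0 so v_max = 11/8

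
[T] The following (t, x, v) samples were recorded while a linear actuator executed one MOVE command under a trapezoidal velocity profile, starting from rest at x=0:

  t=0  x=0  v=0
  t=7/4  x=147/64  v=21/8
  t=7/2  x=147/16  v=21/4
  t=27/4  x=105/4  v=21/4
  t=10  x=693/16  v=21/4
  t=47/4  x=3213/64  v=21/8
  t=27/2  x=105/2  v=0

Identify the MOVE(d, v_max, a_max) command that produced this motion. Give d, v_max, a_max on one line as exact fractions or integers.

final state: t=27/2, x=105/2, v=0 → d = 105/2
a_max = (21/8−0)/(7/4−0) = 3/2
max v = 21/4 over t∈[7/2,10] → v_max = 21/4
check: 21/4·(7/2+13/2) = 105/2 ✓

d=105/2 v_max=21/4 a_max=3/2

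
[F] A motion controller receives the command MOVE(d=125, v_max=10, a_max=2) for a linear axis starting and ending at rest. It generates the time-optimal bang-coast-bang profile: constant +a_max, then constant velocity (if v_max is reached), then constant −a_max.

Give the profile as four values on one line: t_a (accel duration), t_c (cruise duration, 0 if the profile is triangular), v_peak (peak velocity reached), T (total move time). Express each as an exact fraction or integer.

(v_max)²/a_max = 10²/2 = 50
125 ≥ 50 → trapezoidal
t_a = 10/2 = 5; v_peak = 10
d_cruise = 125 − 50 = 75; t_c = 75/10 = 15/2
T = 2·5 + 15/2 = 35/2

t_a=5 t_c=15/2 v_peak=10 T=35/2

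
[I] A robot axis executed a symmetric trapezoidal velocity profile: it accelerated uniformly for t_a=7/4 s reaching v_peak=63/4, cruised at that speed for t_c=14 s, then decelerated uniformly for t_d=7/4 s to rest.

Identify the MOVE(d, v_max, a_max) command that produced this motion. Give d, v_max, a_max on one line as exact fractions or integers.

d=3969/16 v_max=63/4 a_max=9

a_max = (63/4)/(7/4) = 9
d_a = ½·63/4·7/4 = 441/32; d_c = 63/4·14 = 441/2
d = 2·441/32 + 441/2 = 3969/16
t_c = 14 > 0 so v_max = 63/4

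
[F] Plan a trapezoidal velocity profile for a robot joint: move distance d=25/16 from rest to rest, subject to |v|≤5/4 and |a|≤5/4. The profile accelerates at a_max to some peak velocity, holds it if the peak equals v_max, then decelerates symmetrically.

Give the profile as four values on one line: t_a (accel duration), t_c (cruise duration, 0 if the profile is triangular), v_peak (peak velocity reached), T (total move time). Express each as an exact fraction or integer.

(v_max)²/a_max = (5/4)²/(5/4) = 5/4
25/16 ≥ 5/4 ⇒ cruise phase
t_a = (5/4)/(5/4) = 1; v_peak = 5/4
d_cruise = 25/16 − 5/4 = 5/16; t_c = (5/16)/(5/4) = 1/4
T = 2·1 + 1/4 = 9/4

t_a=1 t_c=1/4 v_peak=5/4 T=9/4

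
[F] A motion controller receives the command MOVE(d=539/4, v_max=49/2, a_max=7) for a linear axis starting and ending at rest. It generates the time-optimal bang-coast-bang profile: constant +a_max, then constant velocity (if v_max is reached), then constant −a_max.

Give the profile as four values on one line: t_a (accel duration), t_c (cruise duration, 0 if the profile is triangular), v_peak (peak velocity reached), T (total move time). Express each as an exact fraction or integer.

t_a=7/2 t_c=2 v_peak=49/2 T=9

vₘ²/aₘ = (49/2)²/7 = 343/4
539/4 ≥ 343/4 so v_max reached
t_a = (49/2)/7 = 7/2; v_peak = 49/2
d_cruise = 539/4 − 343/4 = 49; t_c = 49/(49/2) = 2
T = 2·7/2 + 2 = 9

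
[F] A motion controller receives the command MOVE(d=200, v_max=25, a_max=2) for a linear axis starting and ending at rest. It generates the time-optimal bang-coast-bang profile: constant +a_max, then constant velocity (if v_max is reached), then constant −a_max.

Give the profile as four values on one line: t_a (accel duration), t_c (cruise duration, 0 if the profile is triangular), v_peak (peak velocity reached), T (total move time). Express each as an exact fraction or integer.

v_max²/a_max = 25²/2 = 625/2
200 < 625/2 → triangular
v_peak = √(200·2) = √400 = 20
t_a = 20/2 = 10; t_c = 0
T = 2·10 = 20

t_a=10 t_c=0 v_peak=20 T=20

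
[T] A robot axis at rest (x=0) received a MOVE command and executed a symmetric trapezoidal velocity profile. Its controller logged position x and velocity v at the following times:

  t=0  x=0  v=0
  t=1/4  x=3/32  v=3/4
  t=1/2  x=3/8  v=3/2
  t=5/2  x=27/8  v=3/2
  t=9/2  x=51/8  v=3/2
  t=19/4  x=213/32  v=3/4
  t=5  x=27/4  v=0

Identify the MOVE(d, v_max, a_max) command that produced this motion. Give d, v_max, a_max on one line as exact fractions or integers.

final state: t=5, x=27/4, v=0 → d = 27/4
a_max = (3/4−0)/(1/4−0) = 3
max v = 3/2 over t∈[1/2,9/2] → v_max = 3/2
check: 3/2·(1/2+4) = 27/4 ✓

d=27/4 v_max=3/2 a_max=3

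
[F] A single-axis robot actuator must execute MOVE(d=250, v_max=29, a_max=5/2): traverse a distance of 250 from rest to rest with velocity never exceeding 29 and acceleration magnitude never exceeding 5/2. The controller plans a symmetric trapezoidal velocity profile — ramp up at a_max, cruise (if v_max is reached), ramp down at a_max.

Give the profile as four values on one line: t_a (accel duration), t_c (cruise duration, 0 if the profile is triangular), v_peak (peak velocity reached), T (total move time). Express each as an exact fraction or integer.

t_a=10 t_c=0 v_peak=25 T=20

vₘ²/aₘ = 29²/(5/2) = 1682/5
250 < 1682/5 so t_c = 0
v_peak = √(250·5/2) = √625 = 25
t_a = 25/(5/2) = 10; t_c = 0
T = 2·10 = 20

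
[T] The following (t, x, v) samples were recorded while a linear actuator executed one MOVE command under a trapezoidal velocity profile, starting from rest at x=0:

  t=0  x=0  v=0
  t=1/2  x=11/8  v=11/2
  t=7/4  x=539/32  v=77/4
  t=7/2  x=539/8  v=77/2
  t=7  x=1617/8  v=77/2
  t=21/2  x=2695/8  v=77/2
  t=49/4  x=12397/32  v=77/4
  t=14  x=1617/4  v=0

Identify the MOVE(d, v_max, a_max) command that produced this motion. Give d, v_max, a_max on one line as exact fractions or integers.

final state: t=14, x=1617/4, v=0 → d = 1617/4
a_max = (11/2−0)/(1/2−0) = 11
max v = 77/2 over t∈[7/2,21/2] → v_max = 77/2
check: 77/2·(7/2+7) = 1617/4 ✓

d=1617/4 v_max=77/2 a_max=11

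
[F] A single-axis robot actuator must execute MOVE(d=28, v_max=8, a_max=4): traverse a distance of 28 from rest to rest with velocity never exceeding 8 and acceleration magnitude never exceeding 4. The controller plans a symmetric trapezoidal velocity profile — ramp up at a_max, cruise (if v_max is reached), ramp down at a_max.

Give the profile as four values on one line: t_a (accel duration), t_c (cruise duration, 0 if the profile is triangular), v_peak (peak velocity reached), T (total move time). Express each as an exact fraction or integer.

t_a=2 t_c=3/2 v_peak=8 T=11/2

(v_max)²/a_max = 8²/4 = 16
28 ≥ 16 so v_max reached
t_a = 8/4 = 2; v_peak = 8
d_cruise = 28 − 16 = 12; t_c = 12/8 = 3/2
T = 2·2 + 3/2 = 11/2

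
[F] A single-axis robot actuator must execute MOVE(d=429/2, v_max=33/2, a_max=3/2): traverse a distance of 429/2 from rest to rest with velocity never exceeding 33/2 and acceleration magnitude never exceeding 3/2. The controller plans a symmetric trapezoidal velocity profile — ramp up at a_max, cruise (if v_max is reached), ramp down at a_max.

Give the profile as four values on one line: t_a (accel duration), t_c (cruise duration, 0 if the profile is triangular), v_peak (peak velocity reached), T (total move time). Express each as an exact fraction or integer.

t_a=11 t_c=2 v_peak=33/2 T=24

(v_max)²/a_max = (33/2)²/(3/2) = 363/2
429/2 ≥ 363/2 so v_max reached
t_a = (33/2)/(3/2) = 11; v_peak = 33/2
d_cruise = 429/2 − 363/2 = 33; t_c = 33/(33/2) = 2
T = 2·11 + 2 = 24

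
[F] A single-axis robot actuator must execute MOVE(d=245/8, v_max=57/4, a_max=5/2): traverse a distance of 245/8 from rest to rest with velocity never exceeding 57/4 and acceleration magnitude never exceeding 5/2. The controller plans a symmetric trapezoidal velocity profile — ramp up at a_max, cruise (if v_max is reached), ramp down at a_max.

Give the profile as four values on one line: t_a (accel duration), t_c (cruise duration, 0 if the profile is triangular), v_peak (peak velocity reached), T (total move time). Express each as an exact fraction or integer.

v_max²/a_max = (57/4)²/(5/2) = 3249/40
245/8 < 3249/40 so t_c = 0
v_peak = √(245/8·5/2) = √(1225/16) = 35/4
t_a = (35/4)/(5/2) = 7/2; t_c = 0
T = 2·7/2 = 7

t_a=7/2 t_c=0 v_peak=35/4 T=7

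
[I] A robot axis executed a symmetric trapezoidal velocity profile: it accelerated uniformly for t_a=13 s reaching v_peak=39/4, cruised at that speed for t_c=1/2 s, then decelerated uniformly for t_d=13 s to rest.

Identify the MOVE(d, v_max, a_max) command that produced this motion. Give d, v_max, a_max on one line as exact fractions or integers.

d=1053/8 v_max=39/4 a_max=3/4

a_max = (39/4)/13 = 3/4
d_a = ½·39/4·13 = 507/8; d_c = 39/4·1/2 = 39/8
d = 2·507/8 + 39/8 = 1053/8
t_c = 1/2 > 0 → v_max = v_peak = 39/4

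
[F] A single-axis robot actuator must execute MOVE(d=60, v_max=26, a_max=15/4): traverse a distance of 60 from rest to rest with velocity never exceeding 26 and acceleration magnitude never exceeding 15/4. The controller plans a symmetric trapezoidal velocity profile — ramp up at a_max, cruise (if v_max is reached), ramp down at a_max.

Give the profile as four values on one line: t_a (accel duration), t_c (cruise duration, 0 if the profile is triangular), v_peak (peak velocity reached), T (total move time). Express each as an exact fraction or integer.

t_a=4 t_c=0 v_peak=15 T=8

(v_max)²/a_max = 26²/(15/4) = 2704/15
60 < 2704/15 → triangular
v_peak = √(60·15/4) = √225 = 15
t_a = 15/(15/4) = 4; t_c = 0
T = 2·4 = 8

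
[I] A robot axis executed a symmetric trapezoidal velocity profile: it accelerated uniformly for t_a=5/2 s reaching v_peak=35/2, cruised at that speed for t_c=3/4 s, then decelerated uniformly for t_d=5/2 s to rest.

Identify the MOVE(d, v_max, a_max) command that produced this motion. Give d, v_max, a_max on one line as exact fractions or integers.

a_max = (35/2)/(5/2) = 7
d_a = ½·35/2·5/2 = 175/8; d_c = 35/2·3/4 = 105/8
d = 2·175/8 + 105/8 = 455/8
t_c = 3/4 > 0 → v_max = v_peak = 35/2

d=455/8 v_max=35/2 a_max=7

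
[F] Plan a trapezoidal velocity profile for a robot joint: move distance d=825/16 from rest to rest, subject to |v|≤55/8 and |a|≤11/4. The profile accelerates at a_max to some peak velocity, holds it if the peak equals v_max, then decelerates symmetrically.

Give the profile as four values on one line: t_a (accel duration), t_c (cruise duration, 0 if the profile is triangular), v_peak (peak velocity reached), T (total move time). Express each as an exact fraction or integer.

v_max²/a_max = (55/8)²/(11/4) = 275/16
825/16 ≥ 275/16 ⇒ cruise phase
t_a = (55/8)/(11/4) = 5/2; v_peak = 55/8
d_cruise = 825/16 − 275/16 = 275/8; t_c = (275/8)/(55/8) = 5
T = 2·5/2 + 5 = 10

t_a=5/2 t_c=5 v_peak=55/8 T=10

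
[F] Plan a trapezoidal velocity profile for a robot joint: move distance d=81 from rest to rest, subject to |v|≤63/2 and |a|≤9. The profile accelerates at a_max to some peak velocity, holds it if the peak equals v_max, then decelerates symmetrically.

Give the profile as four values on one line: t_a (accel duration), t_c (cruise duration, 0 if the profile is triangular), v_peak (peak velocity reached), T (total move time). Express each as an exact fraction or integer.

(v_max)²/a_max = (63/2)²/9 = 441/4
81 < 441/4 so t_c = 0
v_peak = √(81·9) = √729 = 27
t_a = 27/9 = 3; t_c = 0
T = 2·3 = 6

t_a=3 t_c=0 v_peak=27 T=6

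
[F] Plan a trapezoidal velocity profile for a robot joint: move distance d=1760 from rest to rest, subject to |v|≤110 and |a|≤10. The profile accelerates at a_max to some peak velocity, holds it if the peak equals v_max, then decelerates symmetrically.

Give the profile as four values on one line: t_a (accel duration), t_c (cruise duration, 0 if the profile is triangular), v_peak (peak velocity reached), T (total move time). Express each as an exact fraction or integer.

vₘ²/aₘ = 110²/10 = 1210
1760 ≥ 1210 so v_max reached
t_a = 110/10 = 11; v_peak = 110
d_cruise = 1760 − 1210 = 550; t_c = 550/110 = 5
T = 2·11 + 5 = 27

t_a=11 t_c=5 v_peak=110 T=27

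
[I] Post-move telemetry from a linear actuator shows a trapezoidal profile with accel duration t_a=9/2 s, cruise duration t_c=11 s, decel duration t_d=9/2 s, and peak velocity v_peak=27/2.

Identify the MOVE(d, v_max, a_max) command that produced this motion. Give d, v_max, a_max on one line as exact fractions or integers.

d=837/4 v_max=27/2 a_max=3

a_max = (27/2)/(9/2) = 3
d_a = ½·27/2·9/2 = 243/8; d_c = 27/2·11 = 297/2
d = 2·243/8 + 297/2 = 837/4
t_c = 11 > 0 so v_max = 27/2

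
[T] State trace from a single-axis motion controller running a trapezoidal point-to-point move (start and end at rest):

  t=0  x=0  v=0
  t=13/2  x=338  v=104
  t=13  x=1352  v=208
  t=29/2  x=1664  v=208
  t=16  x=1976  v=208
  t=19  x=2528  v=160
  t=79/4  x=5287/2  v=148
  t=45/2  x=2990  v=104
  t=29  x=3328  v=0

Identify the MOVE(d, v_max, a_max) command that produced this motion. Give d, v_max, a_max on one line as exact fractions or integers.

d=3328 v_max=208 a_max=16

final state: t=29, x=3328, v=0 → d = 3328
a_max = (104−0)/(13/2−0) = 16
max v = 208 over t∈[13,16] → v_max = 208
check: 208·(13+3) = 3328 ✓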